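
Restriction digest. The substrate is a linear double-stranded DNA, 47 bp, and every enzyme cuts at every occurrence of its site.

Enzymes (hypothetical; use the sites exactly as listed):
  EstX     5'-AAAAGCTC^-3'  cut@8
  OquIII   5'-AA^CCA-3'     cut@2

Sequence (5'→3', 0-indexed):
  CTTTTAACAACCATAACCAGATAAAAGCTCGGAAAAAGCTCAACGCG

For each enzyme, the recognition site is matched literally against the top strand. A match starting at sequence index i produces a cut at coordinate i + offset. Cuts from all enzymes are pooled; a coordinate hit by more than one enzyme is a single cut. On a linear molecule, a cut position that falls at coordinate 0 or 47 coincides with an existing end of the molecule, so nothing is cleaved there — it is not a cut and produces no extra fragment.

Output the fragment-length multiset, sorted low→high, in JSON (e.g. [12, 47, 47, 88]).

Site scan:
  EstX (AAAAGCTC, off=8): starts [22, 33] → cuts [30, 41]
  OquIII (AACCA, off=2): starts [8, 14] → cuts [10, 16]

Pooled cuts: [10, 16, 30, 41]

Fragment lengths:
  [0,10): 10 bp
  [10,16): 6 bp
  [16,30): 14 bp
  [30,41): 11 bp
  [41,47): 6 bp

[6,6,10,11,14]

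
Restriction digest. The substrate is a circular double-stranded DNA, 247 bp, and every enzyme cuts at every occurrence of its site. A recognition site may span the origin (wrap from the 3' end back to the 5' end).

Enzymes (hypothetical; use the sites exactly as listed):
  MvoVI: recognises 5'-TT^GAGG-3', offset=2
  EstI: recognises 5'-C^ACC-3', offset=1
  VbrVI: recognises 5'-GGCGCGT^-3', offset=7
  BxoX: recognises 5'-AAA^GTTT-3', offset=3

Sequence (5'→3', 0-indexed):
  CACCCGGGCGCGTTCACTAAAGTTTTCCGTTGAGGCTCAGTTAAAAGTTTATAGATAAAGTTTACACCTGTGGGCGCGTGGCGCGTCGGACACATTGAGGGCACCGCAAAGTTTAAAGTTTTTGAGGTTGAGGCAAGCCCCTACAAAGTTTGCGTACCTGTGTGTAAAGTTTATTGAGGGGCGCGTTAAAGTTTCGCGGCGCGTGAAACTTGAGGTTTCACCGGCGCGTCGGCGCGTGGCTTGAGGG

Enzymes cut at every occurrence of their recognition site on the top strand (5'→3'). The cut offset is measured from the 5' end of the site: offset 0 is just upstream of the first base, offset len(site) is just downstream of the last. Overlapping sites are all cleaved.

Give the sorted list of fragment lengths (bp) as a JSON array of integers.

Site scan:
  MvoVI TTGAGG/2: at [29, 94, 121, 127, 173, 209, 240] ⇒ [31, 96, 123, 129, 175, 211, 242]
  EstI CACC/1: at [0, 64, 101, 218] ⇒ [1, 65, 102, 219]
  VbrVI GGCGCGT/7: at [6, 72, 79, 179, 197, 222, 230] ⇒ [13, 79, 86, 186, 204, 229, 237]
  BxoX AAAGTTT/3: at [18, 43, 56, 107, 114, 144, 165, 187] ⇒ [21, 46, 59, 110, 117, 147, 168, 190]

Pooled cuts: [1, 13, 21, 31, 46, 59, 65, 79, 86, 96, 102, 110, 117, 123, 129, 147, 168, 175, 186, 190, 204, 211, 219, 229, 237, 242]

Fragments:
  1→13: 12 bp
  13→21: 8 bp
  21→31: 10 bp
  31→46: 15 bp
  46→59: 13 bp
  59→65: 6 bp
  65→79: 14 bp
  79→86: 7 bp
  86→96: 10 bp
  96→102: 6 bp
  102→110: 8 bp
  110→117: 7 bp
  117→123: 6 bp
  123→129: 6 bp
  129→147: 18 bp
  147→168: 21 bp
  168→175: 7 bp
  175→186: 11 bp
  186→190: 4 bp
  190→204: 14 bp
  204→211: 7 bp
  211→219: 8 bp
  219→229: 10 bp
  229→237: 8 bp
  237→242: 5 bp
  242→1 (wrap): 247-242+1 = 6 bp

[4,5,6,6,6,6,6,7,7,7,7,8,8,8,8,10,10,10,11,12,13,14,14,15,18,21]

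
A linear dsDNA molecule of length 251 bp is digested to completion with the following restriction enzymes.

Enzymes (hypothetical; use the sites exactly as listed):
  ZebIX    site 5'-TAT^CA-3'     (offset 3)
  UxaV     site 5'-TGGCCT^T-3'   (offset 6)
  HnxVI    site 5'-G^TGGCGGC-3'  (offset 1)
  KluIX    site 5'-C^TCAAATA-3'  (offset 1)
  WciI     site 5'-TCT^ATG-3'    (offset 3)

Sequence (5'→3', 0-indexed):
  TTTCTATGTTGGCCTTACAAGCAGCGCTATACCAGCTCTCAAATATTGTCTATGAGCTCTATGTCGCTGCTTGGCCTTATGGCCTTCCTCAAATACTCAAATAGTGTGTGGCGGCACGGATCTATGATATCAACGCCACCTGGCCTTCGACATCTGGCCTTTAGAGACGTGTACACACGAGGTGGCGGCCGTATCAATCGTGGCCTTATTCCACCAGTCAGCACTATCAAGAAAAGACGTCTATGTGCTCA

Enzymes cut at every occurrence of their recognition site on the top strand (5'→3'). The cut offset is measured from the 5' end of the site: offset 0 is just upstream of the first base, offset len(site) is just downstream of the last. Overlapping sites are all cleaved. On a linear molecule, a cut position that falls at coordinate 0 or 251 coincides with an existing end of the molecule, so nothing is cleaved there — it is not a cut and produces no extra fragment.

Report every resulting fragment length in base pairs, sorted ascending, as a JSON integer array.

[3,5,7,8,8,9,9,10,12,12,12,13,14,15,15,16,17,21,22,23]

Site scan:
  ZebIX TATCA/3: at [127, 191, 224] ⇒ [130, 194, 227]
  UxaV TGGCCTT/6: at [9, 71, 79, 140, 154, 200] ⇒ [15, 77, 85, 146, 160, 206]
  HnxVI GTGGCGGC/1: at [107, 181] ⇒ [108, 182]
  KluIX CTCAAATA/1: at [37, 87, 95] ⇒ [38, 88, 96]
  WciI TCTATG/3: at [2, 48, 57, 120, 239] ⇒ [5, 51, 60, 123, 242]

Pooled cuts: [5, 15, 38, 51, 60, 77, 85, 88, 96, 108, 123, 130, 146, 160, 182, 194, 206, 227, 242]

Fragment lengths:
  [0,5): 5 bp
  [5,15): 10 bp
  [15,38): 23 bp
  [38,51): 13 bp
  [51,60): 9 bp
  [60,77): 17 bp
  [77,85): 8 bp
  [85,88): 3 bp
  [88,96): 8 bp
  [96,108): 12 bp
  [108,123): 15 bp
  [123,130): 7 bp
  [130,146): 16 bp
  [146,160): 14 bp
  [160,182): 22 bp
  [182,194): 12 bp
  [194,206): 12 bp
  [206,227): 21 bp
  [227,242): 15 bp
  [242,251): 9 bp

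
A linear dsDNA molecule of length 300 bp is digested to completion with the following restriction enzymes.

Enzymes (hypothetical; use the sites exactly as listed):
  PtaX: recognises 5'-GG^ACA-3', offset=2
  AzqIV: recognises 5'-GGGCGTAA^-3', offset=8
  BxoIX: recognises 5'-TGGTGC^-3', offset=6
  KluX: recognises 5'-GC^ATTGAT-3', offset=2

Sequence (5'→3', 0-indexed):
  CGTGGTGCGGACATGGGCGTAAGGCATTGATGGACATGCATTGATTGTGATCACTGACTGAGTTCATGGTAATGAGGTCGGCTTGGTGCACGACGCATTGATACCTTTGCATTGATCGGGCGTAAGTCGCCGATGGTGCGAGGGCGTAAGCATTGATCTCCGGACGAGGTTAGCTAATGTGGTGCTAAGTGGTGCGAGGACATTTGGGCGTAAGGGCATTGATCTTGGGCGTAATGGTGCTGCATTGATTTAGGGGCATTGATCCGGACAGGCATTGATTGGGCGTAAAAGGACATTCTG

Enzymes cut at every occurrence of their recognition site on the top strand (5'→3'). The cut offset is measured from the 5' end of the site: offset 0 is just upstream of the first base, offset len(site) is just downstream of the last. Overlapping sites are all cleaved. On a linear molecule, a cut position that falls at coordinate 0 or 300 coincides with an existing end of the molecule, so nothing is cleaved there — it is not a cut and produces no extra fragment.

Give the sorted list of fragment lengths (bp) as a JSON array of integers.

Scan for sites:
  PtaX GGACA/2: at [8, 31, 197, 265, 290] ⇒ [10, 33, 199, 267, 292]
  AzqIV GGGCGTAA/8: at [14, 117, 141, 205, 226, 280] ⇒ [22, 125, 149, 213, 234, 288]
  BxoIX TGGTGC/6: at [2, 83, 133, 179, 189, 234] ⇒ [8, 89, 139, 185, 195, 240]
  KluX GCATTGAT/2: at [23, 37, 94, 108, 149, 215, 241, 255, 271] ⇒ [25, 39, 96, 110, 151, 217, 243, 257, 273]

All cut coordinates (distinct, sorted): [8, 10, 22, 25, 33, 39, 89, 96, 110, 125, 139, 149, 151, 185, 195, 199, 213, 217, 234, 240, 243, 257, 267, 273, 288, 292]

Fragment lengths:
  [0,8): 8 bp
  [8,10): 2 bp
  [10,22): 12 bp
  [22,25): 3 bp
  [25,33): 8 bp
  [33,39): 6 bp
  [39,89): 50 bp
  [89,96): 7 bp
  [96,110): 14 bp
  [110,125): 15 bp
  [125,139): 14 bp
  [139,149): 10 bp
  [149,151): 2 bp
  [151,185): 34 bp
  [185,195): 10 bp
  [195,199): 4 bp
  [199,213): 14 bp
  [213,217): 4 bp
  [217,234): 17 bp
  [234,240): 6 bp
  [240,243): 3 bp
  [243,257): 14 bp
  [257,267): 10 bp
  [267,273): 6 bp
  [273,288): 15 bp
  [288,292): 4 bp
  [292,300): 8 bp

[2,2,3,3,4,4,4,6,6,6,7,8,8,8,10,10,10,12,14,14,14,14,15,15,17,34,50]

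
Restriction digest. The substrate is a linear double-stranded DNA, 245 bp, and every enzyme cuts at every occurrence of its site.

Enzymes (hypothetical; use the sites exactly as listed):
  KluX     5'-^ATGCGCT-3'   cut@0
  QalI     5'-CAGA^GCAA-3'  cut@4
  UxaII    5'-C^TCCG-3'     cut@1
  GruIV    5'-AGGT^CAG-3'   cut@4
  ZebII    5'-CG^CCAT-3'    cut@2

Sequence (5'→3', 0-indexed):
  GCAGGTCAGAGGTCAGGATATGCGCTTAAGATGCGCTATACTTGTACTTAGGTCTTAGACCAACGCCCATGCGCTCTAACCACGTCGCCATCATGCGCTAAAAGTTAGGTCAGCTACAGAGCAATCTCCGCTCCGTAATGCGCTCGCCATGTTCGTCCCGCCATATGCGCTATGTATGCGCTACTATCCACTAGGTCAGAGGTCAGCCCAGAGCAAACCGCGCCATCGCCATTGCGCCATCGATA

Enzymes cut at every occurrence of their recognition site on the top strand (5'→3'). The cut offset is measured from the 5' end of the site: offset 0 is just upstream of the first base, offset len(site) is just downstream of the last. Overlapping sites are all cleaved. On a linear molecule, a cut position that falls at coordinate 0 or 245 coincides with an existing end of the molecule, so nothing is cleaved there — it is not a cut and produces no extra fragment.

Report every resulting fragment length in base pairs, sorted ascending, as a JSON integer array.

[4,5,5,6,6,6,6,6,7,7,8,9,9,9,10,10,11,11,14,18,19,21,38]

Site scan:
  KluX ATGCGCT/0: at [19, 30, 68, 92, 137, 164, 175] ⇒ [19, 30, 68, 92, 137, 164, 175]
  QalI CAGAGCAA/4: at [116, 208] ⇒ [120, 212]
  UxaII CTCCG/1: at [125, 130] ⇒ [126, 131]
  GruIV AGGTCAG/4: at [2, 9, 106, 192, 199] ⇒ [6, 13, 110, 196, 203]
  ZebII CGCCAT/2: at [85, 144, 158, 220, 226, 234] ⇒ [87, 146, 160, 222, 228, 236]

Pooled cuts: [6, 13, 19, 30, 68, 87, 92, 110, 120, 126, 131, 137, 146, 160, 164, 175, 196, 203, 212, 222, 228, 236]

Fragment lengths:
  [0,6): 6 bp
  [6,13): 7 bp
  [13,19): 6 bp
  [19,30): 11 bp
  [30,68): 38 bp
  [68,87): 19 bp
  [87,92): 5 bp
  [92,110): 18 bp
  [110,120): 10 bp
  [120,126): 6 bp
  [126,131): 5 bp
  [131,137): 6 bp
  [137,146): 9 bp
  [146,160): 14 bp
  [160,164): 4 bp
  [164,175): 11 bp
  [175,196): 21 bp
  [196,203): 7 bp
  [203,212): 9 bp
  [212,222): 10 bp
  [222,228): 6 bp
  [228,236): 8 bp
  [236,245): 9 bp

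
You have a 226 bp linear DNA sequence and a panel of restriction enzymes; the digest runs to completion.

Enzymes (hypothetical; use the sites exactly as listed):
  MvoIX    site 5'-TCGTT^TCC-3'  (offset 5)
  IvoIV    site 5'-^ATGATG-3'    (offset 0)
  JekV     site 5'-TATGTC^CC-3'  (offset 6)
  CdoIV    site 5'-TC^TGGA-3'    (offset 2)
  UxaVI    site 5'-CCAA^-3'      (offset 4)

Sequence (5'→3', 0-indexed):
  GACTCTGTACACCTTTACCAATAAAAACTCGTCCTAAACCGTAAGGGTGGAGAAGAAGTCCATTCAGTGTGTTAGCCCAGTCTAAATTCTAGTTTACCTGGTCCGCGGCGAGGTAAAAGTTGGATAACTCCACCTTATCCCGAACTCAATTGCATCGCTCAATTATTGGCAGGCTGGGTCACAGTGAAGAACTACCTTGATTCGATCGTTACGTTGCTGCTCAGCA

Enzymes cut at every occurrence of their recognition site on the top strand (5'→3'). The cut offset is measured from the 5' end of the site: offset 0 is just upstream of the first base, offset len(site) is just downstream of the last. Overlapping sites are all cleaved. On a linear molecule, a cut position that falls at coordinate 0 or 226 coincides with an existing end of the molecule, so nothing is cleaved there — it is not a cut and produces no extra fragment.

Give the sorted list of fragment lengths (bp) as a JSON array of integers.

[21,205]

Site scan:
  MvoIX (TCGTTTCC, off=5): no sites
  IvoIV (ATGATG, off=0): no sites
  JekV (TATGTCCC, off=6): no sites
  CdoIV (TCTGGA, off=2): no sites
  UxaVI CCAA/4: at [17] ⇒ [21]

Pooled cuts: [21]

Fragments:
  [0,21): 21 bp
  [21,226): 205 bp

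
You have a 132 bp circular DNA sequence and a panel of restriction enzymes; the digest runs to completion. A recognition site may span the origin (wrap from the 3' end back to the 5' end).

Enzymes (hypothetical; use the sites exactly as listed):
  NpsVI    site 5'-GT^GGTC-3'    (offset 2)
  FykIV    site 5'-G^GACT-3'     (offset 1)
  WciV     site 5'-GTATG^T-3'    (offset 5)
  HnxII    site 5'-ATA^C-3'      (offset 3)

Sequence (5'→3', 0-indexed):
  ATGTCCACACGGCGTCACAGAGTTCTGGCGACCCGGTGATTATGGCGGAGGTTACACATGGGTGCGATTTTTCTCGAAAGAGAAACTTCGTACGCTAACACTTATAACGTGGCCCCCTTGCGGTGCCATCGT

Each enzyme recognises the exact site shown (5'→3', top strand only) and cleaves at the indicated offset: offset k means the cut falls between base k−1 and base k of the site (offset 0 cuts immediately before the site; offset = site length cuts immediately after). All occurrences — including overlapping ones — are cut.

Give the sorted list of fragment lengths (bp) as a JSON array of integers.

Scan for sites:
  NpsVI (GTGGTC, off=2): no sites
  FykIV (GGACT, off=1): no sites
  WciV (GTATGT, off=5): starts [130] → cuts [3]
  HnxII (ATAC, off=3): no sites

Pooled cuts: [3]

Fragments:
  3→3 (wrap): 132-3+3 = 132 bp

[132]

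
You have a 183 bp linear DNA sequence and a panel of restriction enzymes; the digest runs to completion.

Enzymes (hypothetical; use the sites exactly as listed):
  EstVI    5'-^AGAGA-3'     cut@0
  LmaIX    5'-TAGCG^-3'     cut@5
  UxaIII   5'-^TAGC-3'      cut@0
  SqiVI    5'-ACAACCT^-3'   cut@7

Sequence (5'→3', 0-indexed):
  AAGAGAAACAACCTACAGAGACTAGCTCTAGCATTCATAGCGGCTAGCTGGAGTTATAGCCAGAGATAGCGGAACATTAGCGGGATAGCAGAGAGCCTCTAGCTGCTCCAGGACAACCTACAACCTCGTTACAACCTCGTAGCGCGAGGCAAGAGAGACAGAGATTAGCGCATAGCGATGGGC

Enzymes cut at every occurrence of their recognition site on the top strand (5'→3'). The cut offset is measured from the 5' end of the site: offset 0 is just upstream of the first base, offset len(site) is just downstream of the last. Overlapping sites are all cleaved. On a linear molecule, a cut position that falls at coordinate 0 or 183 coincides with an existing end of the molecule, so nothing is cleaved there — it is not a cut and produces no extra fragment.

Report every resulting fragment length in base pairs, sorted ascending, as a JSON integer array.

Per-enzyme occurrences:
  EstVI AGAGA/0: at [1, 16, 61, 89, 151, 153, 159] ⇒ [1, 16, 61, 89, 151, 153, 159]
  LmaIX TAGCG/5: at [37, 66, 77, 139, 165, 172] ⇒ [42, 71, 82, 144, 170, 177]
  UxaIII TAGC/0: at [22, 28, 37, 44, 56, 66, 77, 85, 99, 139, 165, 172] ⇒ [22, 28, 37, 44, 56, 66, 77, 85, 99, 139, 165, 172]
  SqiVI ACAACCT/7: at [7, 112, 119, 130] ⇒ [14, 119, 126, 137]

All cut coordinates (distinct, sorted): [1, 14, 16, 22, 28, 37, 42, 44, 56, 61, 66, 71, 77, 82, 85, 89, 99, 119, 126, 137, 139, 144, 151, 153, 159, 165, 170, 172, 177]

Fragment lengths:
  [0,1): 1 bp
  [1,14): 13 bp
  [14,16): 2 bp
  [16,22): 6 bp
  [22,28): 6 bp
  [28,37): 9 bp
  [37,42): 5 bp
  [42,44): 2 bp
  [44,56): 12 bp
  [56,61): 5 bp
  [61,66): 5 bp
  [66,71): 5 bp
  [71,77): 6 bp
  [77,82): 5 bp
  [82,85): 3 bp
  [85,89): 4 bp
  [89,99): 10 bp
  [99,119): 20 bp
  [119,126): 7 bp
  [126,137): 11 bp
  [137,139): 2 bp
  [139,144): 5 bp
  [144,151): 7 bp
  [151,153): 2 bp
  [153,159): 6 bp
  [159,165): 6 bp
  [165,170): 5 bp
  [170,172): 2 bp
  [172,177): 5 bp
  [177,183): 6 bp

[1,2,2,2,2,2,3,4,5,5,5,5,5,5,5,5,6,6,6,6,6,6,7,7,9,10,11,12,13,20]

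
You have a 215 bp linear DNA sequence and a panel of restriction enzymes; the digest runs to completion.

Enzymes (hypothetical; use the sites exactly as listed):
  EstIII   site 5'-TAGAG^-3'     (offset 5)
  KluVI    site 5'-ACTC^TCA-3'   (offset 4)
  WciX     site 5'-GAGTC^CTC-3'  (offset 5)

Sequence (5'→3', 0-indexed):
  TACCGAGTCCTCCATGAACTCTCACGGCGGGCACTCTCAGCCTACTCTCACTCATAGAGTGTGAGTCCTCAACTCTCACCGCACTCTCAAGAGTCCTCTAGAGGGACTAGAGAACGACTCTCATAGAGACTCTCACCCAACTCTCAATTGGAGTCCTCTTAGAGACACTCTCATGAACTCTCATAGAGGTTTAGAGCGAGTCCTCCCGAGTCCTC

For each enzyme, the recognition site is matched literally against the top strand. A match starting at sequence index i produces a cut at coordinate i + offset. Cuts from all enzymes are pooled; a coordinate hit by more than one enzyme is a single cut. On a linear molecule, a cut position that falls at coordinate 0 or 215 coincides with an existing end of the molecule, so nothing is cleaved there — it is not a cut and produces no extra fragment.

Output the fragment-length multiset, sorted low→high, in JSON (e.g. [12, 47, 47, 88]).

[3,4,6,6,8,8,8,8,8,8,8,9,9,9,9,10,10,11,11,11,12,12,12,15]

Scan for sites:
  EstIII TAGAG/5: at [54, 98, 107, 123, 159, 183, 191] ⇒ [59, 103, 112, 128, 164, 188, 196]
  KluVI ACTCTCA/4: at [17, 32, 43, 71, 82, 116, 128, 139, 166, 176] ⇒ [21, 36, 47, 75, 86, 120, 132, 143, 170, 180]
  WciX GAGTCCTC/5: at [4, 62, 90, 150, 197, 207] ⇒ [9, 67, 95, 155, 202, 212]

Pooled cuts: [9, 21, 36, 47, 59, 67, 75, 86, 95, 103, 112, 120, 128, 132, 143, 155, 164, 170, 180, 188, 196, 202, 212]

Fragment lengths:
  [0,9): 9 bp
  [9,21): 12 bp
  [21,36): 15 bp
  [36,47): 11 bp
  [47,59): 12 bp
  [59,67): 8 bp
  [67,75): 8 bp
  [75,86): 11 bp
  [86,95): 9 bp
  [95,103): 8 bp
  [103,112): 9 bp
  [112,120): 8 bp
  [120,128): 8 bp
  [128,132): 4 bp
  [132,143): 11 bp
  [143,155): 12 bp
  [155,164): 9 bp
  [164,170): 6 bp
  [170,180): 10 bp
  [180,188): 8 bp
  [188,196): 8 bp
  [196,202): 6 bp
  [202,212): 10 bp
  [212,215): 3 bp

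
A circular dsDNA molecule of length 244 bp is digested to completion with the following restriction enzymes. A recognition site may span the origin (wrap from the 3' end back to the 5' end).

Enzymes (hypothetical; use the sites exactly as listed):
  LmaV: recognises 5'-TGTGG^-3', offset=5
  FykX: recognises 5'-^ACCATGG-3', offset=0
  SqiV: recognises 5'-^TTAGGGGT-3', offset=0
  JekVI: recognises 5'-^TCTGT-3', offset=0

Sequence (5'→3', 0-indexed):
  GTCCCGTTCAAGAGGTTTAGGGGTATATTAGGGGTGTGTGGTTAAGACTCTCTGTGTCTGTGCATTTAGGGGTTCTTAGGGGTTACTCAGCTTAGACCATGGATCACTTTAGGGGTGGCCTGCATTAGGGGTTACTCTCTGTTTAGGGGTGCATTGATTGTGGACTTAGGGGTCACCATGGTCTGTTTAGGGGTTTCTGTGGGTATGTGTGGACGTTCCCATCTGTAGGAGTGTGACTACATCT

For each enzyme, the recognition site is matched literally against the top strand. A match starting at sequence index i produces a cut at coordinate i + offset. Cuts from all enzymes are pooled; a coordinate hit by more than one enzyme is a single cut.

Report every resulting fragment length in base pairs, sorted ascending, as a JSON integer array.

Per-enzyme occurrences:
  LmaV TGTGG/5: at [36, 158, 197, 207] ⇒ [41, 163, 202, 212]
  FykX ACCATGG/0: at [95, 174] ⇒ [95, 174]
  SqiV TTAGGGGT/0: at [16, 27, 65, 75, 108, 124, 142, 165, 186] ⇒ [16, 27, 65, 75, 108, 124, 142, 165, 186]
  JekVI TCTGT/0: at [50, 56, 137, 181, 195, 221, 241] ⇒ [50, 56, 137, 181, 195, 221, 241]

All cut coordinates (distinct, sorted): [16, 27, 41, 50, 56, 65, 75, 95, 108, 124, 137, 142, 163, 165, 174, 181, 186, 195, 202, 212, 221, 241]

Fragment lengths:
  16→27: 11 bp
  27→41: 14 bp
  41→50: 9 bp
  50→56: 6 bp
  56→65: 9 bp
  65→75: 10 bp
  75→95: 20 bp
  95→108: 13 bp
  108→124: 16 bp
  124→137: 13 bp
  137→142: 5 bp
  142→163: 21 bp
  163→165: 2 bp
  165→174: 9 bp
  174→181: 7 bp
  181→186: 5 bp
  186→195: 9 bp
  195→202: 7 bp
  202→212: 10 bp
  212→221: 9 bp
  221→241: 20 bp
  241→16 (wrap): 244-241+16 = 19 bp

[2,5,5,6,7,7,9,9,9,9,9,10,10,11,13,13,14,16,19,20,20,21]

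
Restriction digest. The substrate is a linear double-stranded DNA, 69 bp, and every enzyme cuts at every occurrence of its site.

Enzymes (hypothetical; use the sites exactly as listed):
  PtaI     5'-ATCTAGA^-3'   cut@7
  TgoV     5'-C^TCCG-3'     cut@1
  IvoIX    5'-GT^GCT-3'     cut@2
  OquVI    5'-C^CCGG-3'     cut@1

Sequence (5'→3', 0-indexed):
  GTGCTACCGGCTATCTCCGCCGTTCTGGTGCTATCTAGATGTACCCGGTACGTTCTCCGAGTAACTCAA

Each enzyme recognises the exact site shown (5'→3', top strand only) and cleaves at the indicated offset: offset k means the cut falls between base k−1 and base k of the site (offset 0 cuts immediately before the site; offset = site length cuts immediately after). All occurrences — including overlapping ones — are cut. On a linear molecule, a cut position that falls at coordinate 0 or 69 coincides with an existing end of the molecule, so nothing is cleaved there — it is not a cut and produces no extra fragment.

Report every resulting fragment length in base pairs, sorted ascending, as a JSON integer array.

Scan for sites:
  PtaI ATCTAGA/7: at [32] ⇒ [39]
  TgoV CTCCG/1: at [14, 54] ⇒ [15, 55]
  IvoIX GTGCT/2: at [0, 27] ⇒ [2, 29]
  OquVI CCCGG/1: at [43] ⇒ [44]

All cut coordinates (distinct, sorted): [2, 15, 29, 39, 44, 55]

Fragments:
  [0,2): 2 bp
  [2,15): 13 bp
  [15,29): 14 bp
  [29,39): 10 bp
  [39,44): 5 bp
  [44,55): 11 bp
  [55,69): 14 bp

[2,5,10,11,13,14,14]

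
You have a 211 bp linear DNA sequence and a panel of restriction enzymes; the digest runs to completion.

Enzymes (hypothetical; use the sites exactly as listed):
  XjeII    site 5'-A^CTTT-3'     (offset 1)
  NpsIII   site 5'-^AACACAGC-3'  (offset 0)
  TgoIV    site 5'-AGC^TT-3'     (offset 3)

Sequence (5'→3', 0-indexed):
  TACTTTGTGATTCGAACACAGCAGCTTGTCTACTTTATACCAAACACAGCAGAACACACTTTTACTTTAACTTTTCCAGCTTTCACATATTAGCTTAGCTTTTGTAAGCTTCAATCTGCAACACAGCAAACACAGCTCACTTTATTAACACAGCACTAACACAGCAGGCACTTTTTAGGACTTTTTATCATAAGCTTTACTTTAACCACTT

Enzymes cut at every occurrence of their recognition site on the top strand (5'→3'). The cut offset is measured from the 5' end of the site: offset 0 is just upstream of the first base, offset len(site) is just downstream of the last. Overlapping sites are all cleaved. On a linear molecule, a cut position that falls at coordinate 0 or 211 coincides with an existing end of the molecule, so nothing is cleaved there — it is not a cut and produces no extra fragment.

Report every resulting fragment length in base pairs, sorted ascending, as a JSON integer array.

[2,4,5,6,6,7,7,9,10,10,10,10,10,11,11,11,12,12,13,14,15,16]

Scan for sites:
  XjeII (ACTTT, off=1): starts [1, 31, 57, 63, 69, 138, 169, 179, 198] → cuts [2, 32, 58, 64, 70, 139, 170, 180, 199]
  NpsIII (AACACAGC, off=0): starts [14, 42, 119, 128, 146, 157] → cuts [14, 42, 119, 128, 146, 157]
  TgoIV (AGCTT, off=3): starts [22, 77, 91, 96, 106, 192] → cuts [25, 80, 94, 99, 109, 195]

All cut coordinates (distinct, sorted): [2, 14, 25, 32, 42, 58, 64, 70, 80, 94, 99, 109, 119, 128, 139, 146, 157, 170, 180, 195, 199]

Fragments:
  [0,2): 2 bp
  [2,14): 12 bp
  [14,25): 11 bp
  [25,32): 7 bp
  [32,42): 10 bp
  [42,58): 16 bp
  [58,64): 6 bp
  [64,70): 6 bp
  [70,80): 10 bp
  [80,94): 14 bp
  [94,99): 5 bp
  [99,109): 10 bp
  [109,119): 10 bp
  [119,128): 9 bp
  [128,139): 11 bp
  [139,146): 7 bp
  [146,157): 11 bp
  [157,170): 13 bp
  [170,180): 10 bp
  [180,195): 15 bp
  [195,199): 4 bp
  [199,211): 12 bp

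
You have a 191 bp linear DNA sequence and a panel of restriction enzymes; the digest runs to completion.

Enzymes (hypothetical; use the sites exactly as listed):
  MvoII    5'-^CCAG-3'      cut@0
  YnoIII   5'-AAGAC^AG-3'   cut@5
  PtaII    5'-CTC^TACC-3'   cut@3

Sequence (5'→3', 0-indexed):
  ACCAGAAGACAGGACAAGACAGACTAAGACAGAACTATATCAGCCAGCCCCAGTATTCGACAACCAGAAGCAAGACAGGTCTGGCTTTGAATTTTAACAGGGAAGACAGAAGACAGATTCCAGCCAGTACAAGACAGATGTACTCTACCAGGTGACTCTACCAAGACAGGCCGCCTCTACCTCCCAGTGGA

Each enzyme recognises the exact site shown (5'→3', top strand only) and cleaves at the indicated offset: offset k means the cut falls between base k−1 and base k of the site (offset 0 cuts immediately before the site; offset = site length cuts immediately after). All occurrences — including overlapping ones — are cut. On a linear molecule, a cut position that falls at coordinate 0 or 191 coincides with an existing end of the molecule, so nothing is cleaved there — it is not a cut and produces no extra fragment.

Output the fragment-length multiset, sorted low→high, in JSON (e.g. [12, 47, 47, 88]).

[1,2,4,5,6,6,7,8,9,9,10,10,10,10,11,12,13,13,14,31]

Scan for sites:
  MvoII CCAG/0: at [1, 43, 49, 63, 119, 123, 147, 183] ⇒ [1, 43, 49, 63, 119, 123, 147, 183]
  YnoIII AAGACAG/5: at [5, 15, 25, 71, 102, 109, 130, 162] ⇒ [10, 20, 30, 76, 107, 114, 135, 167]
  PtaII CTCTACC/3: at [142, 155, 174] ⇒ [145, 158, 177]

All cut coordinates (distinct, sorted): [1, 10, 20, 30, 43, 49, 63, 76, 107, 114, 119, 123, 135, 145, 147, 158, 167, 177, 183]

Fragment lengths:
  [0,1): 1 bp
  [1,10): 9 bp
  [10,20): 10 bp
  [20,30): 10 bp
  [30,43): 13 bp
  [43,49): 6 bp
  [49,63): 14 bp
  [63,76): 13 bp
  [76,107): 31 bp
  [107,114): 7 bp
  [114,119): 5 bp
  [119,123): 4 bp
  [123,135): 12 bp
  [135,145): 10 bp
  [145,147): 2 bp
  [147,158): 11 bp
  [158,167): 9 bp
  [167,177): 10 bp
  [177,183): 6 bp
  [183,191): 8 bp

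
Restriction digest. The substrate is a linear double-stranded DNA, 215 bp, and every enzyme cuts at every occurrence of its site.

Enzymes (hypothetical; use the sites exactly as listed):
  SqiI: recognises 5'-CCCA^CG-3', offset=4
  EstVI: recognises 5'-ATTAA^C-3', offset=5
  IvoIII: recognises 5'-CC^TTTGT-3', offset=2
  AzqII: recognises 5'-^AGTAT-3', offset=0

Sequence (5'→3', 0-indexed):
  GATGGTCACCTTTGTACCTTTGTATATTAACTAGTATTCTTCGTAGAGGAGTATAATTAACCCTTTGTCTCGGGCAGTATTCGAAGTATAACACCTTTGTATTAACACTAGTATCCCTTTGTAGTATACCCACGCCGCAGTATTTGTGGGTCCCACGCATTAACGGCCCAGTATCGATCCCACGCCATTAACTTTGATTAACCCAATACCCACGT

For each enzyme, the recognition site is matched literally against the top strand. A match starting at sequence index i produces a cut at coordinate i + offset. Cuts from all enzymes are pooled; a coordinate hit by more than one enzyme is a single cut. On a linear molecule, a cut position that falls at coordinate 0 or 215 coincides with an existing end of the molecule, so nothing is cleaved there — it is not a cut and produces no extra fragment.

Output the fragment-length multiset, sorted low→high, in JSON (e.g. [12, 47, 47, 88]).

[2,3,3,4,5,6,6,8,8,8,9,9,10,10,10,10,11,11,11,12,12,13,17,17]

Scan for sites:
  SqiI (CCCACG, off=4): starts [128, 151, 178, 208] → cuts [132, 155, 182, 212]
  EstVI (ATTAAC, off=5): starts [25, 55, 100, 158, 186, 196] → cuts [30, 60, 105, 163, 191, 201]
  IvoIII (CCTTTGT, off=2): starts [8, 16, 61, 93, 115] → cuts [10, 18, 63, 95, 117]
  AzqII (AGTAT, off=0): starts [32, 49, 75, 84, 109, 122, 138, 169] → cuts [32, 49, 75, 84, 109, 122, 138, 169]

All cut coordinates (distinct, sorted): [10, 18, 30, 32, 49, 60, 63, 75, 84, 95, 105, 109, 117, 122, 132, 138, 155, 163, 169, 182, 191, 201, 212]

Fragment lengths:
  [0,10): 10 bp
  [10,18): 8 bp
  [18,30): 12 bp
  [30,32): 2 bp
  [32,49): 17 bp
  [49,60): 11 bp
  [60,63): 3 bp
  [63,75): 12 bp
  [75,84): 9 bp
  [84,95): 11 bp
  [95,105): 10 bp
  [105,109): 4 bp
  [109,117): 8 bp
  [117,122): 5 bp
  [122,132): 10 bp
  [132,138): 6 bp
  [138,155): 17 bp
  [155,163): 8 bp
  [163,169): 6 bp
  [169,182): 13 bp
  [182,191): 9 bp
  [191,201): 10 bp
  [201,212): 11 bp
  [212,215): 3 bp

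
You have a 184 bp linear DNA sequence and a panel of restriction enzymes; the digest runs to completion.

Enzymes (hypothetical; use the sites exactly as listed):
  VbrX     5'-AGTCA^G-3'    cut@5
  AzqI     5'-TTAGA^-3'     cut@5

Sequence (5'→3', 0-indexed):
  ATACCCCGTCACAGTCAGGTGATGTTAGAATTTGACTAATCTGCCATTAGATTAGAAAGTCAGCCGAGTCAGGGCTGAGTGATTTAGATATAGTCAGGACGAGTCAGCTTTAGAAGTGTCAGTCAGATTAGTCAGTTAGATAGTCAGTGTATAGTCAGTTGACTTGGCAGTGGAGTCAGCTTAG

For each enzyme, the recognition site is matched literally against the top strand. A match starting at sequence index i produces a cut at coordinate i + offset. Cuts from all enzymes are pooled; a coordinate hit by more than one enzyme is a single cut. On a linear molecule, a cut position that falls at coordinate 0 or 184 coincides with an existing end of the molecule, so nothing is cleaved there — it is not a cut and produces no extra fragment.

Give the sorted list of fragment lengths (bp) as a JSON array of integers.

Scan for sites:
  VbrX AGTCAG/5: at [12, 57, 66, 91, 101, 120, 129, 141, 152, 173] ⇒ [17, 62, 71, 96, 106, 125, 134, 146, 157, 178]
  AzqI TTAGA/5: at [24, 46, 51, 83, 109, 135] ⇒ [29, 51, 56, 88, 114, 140]

Pooled cuts: [17, 29, 51, 56, 62, 71, 88, 96, 106, 114, 125, 134, 140, 146, 157, 178]

Fragments:
  [0,17): 17 bp
  [17,29): 12 bp
  [29,51): 22 bp
  [51,56): 5 bp
  [56,62): 6 bp
  [62,71): 9 bp
  [71,88): 17 bp
  [88,96): 8 bp
  [96,106): 10 bp
  [106,114): 8 bp
  [114,125): 11 bp
  [125,134): 9 bp
  [134,140): 6 bp
  [140,146): 6 bp
  [146,157): 11 bp
  [157,178): 21 bp
  [178,184): 6 bp

[5,6,6,6,6,8,8,9,9,10,11,11,12,17,17,21,22]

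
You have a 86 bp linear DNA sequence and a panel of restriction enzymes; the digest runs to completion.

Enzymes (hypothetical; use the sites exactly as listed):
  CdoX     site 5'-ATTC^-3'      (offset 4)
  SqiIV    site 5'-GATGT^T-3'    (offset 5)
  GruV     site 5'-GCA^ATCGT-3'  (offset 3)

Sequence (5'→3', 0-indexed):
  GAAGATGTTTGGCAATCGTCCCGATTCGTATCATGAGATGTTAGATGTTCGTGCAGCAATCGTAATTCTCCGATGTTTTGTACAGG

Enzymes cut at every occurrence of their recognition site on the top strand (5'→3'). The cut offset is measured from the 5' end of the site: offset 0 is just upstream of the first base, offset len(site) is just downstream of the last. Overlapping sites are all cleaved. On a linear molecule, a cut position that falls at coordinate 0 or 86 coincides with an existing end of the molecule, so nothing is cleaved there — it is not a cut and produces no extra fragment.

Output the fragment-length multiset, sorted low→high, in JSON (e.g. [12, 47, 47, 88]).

[6,7,8,8,10,10,10,13,14]

Per-enzyme occurrences:
  CdoX (ATTC, off=4): starts [23, 64] → cuts [27, 68]
  SqiIV (GATGTT, off=5): starts [3, 36, 43, 71] → cuts [8, 41, 48, 76]
  GruV (GCAATCGT, off=3): starts [11, 55] → cuts [14, 58]

Pooled cuts: [8, 14, 27, 41, 48, 58, 68, 76]

Fragment lengths:
  [0,8): 8 bp
  [8,14): 6 bp
  [14,27): 13 bp
  [27,41): 14 bp
  [41,48): 7 bp
  [48,58): 10 bp
  [58,68): 10 bp
  [68,76): 8 bp
  [76,86): 10 bp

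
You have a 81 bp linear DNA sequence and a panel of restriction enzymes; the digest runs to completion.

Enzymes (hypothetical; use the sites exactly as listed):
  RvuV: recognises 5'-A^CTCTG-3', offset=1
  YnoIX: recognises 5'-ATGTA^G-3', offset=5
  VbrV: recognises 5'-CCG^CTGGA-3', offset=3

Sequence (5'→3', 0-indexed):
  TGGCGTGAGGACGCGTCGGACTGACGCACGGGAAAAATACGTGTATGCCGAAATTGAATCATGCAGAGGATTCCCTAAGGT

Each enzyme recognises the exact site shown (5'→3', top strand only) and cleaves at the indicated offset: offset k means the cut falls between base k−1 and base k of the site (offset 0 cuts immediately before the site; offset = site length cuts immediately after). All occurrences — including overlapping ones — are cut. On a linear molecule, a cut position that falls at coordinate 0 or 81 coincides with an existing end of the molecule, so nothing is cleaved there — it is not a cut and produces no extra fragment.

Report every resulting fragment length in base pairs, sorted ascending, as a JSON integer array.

[81]

Per-enzyme occurrences:
  RvuV (ACTCTG, off=1): no sites
  YnoIX (ATGTAG, off=5): no sites
  VbrV (CCGCTGGA, off=3): no sites

Pooled cuts: ∅

Fragments:
  no cuts → one linear fragment of 81 bp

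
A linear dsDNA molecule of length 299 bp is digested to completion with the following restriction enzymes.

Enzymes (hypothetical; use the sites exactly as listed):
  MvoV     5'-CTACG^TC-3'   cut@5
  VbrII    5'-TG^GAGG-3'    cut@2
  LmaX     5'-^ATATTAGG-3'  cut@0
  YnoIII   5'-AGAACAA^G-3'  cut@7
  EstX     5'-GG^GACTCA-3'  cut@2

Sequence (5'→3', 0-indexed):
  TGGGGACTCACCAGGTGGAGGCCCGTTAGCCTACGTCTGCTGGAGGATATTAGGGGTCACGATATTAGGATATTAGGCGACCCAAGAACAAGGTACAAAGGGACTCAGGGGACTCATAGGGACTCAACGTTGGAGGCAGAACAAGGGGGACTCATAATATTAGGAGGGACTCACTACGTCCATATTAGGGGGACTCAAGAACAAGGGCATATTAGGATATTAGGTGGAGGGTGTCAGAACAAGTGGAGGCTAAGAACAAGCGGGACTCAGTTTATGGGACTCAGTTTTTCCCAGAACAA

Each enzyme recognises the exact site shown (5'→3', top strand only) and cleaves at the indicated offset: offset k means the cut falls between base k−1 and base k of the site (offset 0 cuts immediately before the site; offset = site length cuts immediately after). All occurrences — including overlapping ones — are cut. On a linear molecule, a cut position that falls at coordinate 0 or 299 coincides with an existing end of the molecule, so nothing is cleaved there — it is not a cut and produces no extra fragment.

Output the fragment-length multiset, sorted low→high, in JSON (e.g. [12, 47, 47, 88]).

Site scan:
  MvoV (CTACGTC, off=5): starts [30, 173] → cuts [35, 178]
  VbrII (TGGAGG, off=2): starts [15, 40, 130, 224, 243] → cuts [17, 42, 132, 226, 245]
  LmaX (ATATTAGG, off=0): starts [46, 61, 69, 156, 181, 208, 216] → cuts [46, 61, 69, 156, 181, 208, 216]
  YnoIII (AGAACAAG, off=7): starts [84, 137, 197, 235, 252] → cuts [91, 144, 204, 242, 259]
  EstX (GGGACTCA, off=2): starts [2, 99, 108, 118, 146, 165, 189, 261, 275] → cuts [4, 101, 110, 120, 148, 167, 191, 263, 277]

Pooled cuts: [4, 17, 35, 42, 46, 61, 69, 91, 101, 110, 120, 132, 144, 148, 156, 167, 178, 181, 191, 204, 208, 216, 226, 242, 245, 259, 263, 277]

Fragments:
  [0,4): 4 bp
  [4,17): 13 bp
  [17,35): 18 bp
  [35,42): 7 bp
  [42,46): 4 bp
  [46,61): 15 bp
  [61,69): 8 bp
  [69,91): 22 bp
  [91,101): 10 bp
  [101,110): 9 bp
  [110,120): 10 bp
  [120,132): 12 bp
  [132,144): 12 bp
  [144,148): 4 bp
  [148,156): 8 bp
  [156,167): 11 bp
  [167,178): 11 bp
  [178,181): 3 bp
  [181,191): 10 bp
  [191,204): 13 bp
  [204,208): 4 bp
  [208,216): 8 bp
  [216,226): 10 bp
  [226,242): 16 bp
  [242,245): 3 bp
  [245,259): 14 bp
  [259,263): 4 bp
  [263,277): 14 bp
  [277,299): 22 bp

[3,3,4,4,4,4,4,7,8,8,8,9,10,10,10,10,11,11,12,12,13,13,14,14,15,16,18,22,22]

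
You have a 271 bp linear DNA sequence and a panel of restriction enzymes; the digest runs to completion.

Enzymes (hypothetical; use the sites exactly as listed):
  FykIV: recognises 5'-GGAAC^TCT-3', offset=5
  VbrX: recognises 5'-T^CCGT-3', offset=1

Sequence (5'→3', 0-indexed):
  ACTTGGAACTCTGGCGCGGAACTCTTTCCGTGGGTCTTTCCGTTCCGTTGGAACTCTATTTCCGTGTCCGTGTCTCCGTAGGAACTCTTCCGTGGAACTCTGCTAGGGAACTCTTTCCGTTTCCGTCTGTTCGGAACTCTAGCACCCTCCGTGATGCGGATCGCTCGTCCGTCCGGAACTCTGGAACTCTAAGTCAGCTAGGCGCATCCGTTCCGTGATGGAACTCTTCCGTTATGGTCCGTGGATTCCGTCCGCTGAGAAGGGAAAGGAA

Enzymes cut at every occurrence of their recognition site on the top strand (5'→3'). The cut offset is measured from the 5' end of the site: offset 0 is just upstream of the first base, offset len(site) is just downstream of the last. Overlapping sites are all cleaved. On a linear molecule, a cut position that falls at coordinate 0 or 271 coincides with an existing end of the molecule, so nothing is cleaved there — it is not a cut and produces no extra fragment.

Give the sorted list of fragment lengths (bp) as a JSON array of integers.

[4,4,5,5,5,5,6,6,7,8,8,9,9,9,10,10,10,11,11,12,12,13,13,15,20,20,24]

Site scan:
  FykIV GGAACTCT/5: at [4, 17, 49, 80, 93, 106, 132, 174, 182, 219] ⇒ [9, 22, 54, 85, 98, 111, 137, 179, 187, 224]
  VbrX TCCGT/1: at [26, 38, 43, 60, 66, 74, 88, 115, 121, 147, 167, 206, 211, 227, 237, 246] ⇒ [27, 39, 44, 61, 67, 75, 89, 116, 122, 148, 168, 207, 212, 228, 238, 247]

All cut coordinates (distinct, sorted): [9, 22, 27, 39, 44, 54, 61, 67, 75, 85, 89, 98, 111, 116, 122, 137, 148, 168, 179, 187, 207, 212, 224, 228, 238, 247]

Fragment lengths:
  [0,9): 9 bp
  [9,22): 13 bp
  [22,27): 5 bp
  [27,39): 12 bp
  [39,44): 5 bp
  [44,54): 10 bp
  [54,61): 7 bp
  [61,67): 6 bp
  [67,75): 8 bp
  [75,85): 10 bp
  [85,89): 4 bp
  [89,98): 9 bp
  [98,111): 13 bp
  [111,116): 5 bp
  [116,122): 6 bp
  [122,137): 15 bp
  [137,148): 11 bp
  [148,168): 20 bp
  [168,179): 11 bp
  [179,187): 8 bp
  [187,207): 20 bp
  [207,212): 5 bp
  [212,224): 12 bp
  [224,228): 4 bp
  [228,238): 10 bp
  [238,247): 9 bp
  [247,271): 24 bp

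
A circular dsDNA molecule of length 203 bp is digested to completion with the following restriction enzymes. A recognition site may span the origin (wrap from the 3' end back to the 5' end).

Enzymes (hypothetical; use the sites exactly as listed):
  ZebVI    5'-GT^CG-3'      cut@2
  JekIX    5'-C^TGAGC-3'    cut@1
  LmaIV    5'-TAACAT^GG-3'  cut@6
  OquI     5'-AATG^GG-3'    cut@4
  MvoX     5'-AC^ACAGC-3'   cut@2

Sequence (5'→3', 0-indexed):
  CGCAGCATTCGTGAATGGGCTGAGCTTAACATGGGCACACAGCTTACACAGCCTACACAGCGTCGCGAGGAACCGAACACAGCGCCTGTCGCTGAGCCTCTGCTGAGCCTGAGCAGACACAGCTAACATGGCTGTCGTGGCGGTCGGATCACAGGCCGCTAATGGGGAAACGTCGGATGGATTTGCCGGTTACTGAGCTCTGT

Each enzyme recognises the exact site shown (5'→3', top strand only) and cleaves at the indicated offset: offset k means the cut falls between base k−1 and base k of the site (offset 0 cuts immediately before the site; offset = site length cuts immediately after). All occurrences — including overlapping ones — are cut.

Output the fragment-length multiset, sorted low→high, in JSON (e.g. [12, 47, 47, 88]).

Site scan:
  ZebVI (GTCG, off=2): starts [61, 87, 133, 142, 171, 201] → cuts [0, 63, 89, 135, 144, 173]
  JekIX (CTGAGC, off=1): starts [19, 91, 102, 108, 192] → cuts [20, 92, 103, 109, 193]
  LmaIV (TAACATGG, off=6): starts [26, 123] → cuts [32, 129]
  OquI (AATGGG, off=4): starts [13, 160] → cuts [17, 164]
  MvoX (ACACAGC, off=2): starts [36, 45, 54, 76, 116] → cuts [38, 47, 56, 78, 118]

Pooled cuts: [0, 17, 20, 32, 38, 47, 56, 63, 78, 89, 92, 103, 109, 118, 129, 135, 144, 164, 173, 193]

Fragment lengths:
  0→17: 17 bp
  17→20: 3 bp
  20→32: 12 bp
  32→38: 6 bp
  38→47: 9 bp
  47→56: 9 bp
  56→63: 7 bp
  63→78: 15 bp
  78→89: 11 bp
  89→92: 3 bp
  92→103: 11 bp
  103→109: 6 bp
  109→118: 9 bp
  118→129: 11 bp
  129→135: 6 bp
  135→144: 9 bp
  144→164: 20 bp
  164→173: 9 bp
  173→193: 20 bp
  193→0 (wrap): 203-193+0 = 10 bp

[3,3,6,6,6,7,9,9,9,9,9,10,11,11,11,12,15,17,20,20]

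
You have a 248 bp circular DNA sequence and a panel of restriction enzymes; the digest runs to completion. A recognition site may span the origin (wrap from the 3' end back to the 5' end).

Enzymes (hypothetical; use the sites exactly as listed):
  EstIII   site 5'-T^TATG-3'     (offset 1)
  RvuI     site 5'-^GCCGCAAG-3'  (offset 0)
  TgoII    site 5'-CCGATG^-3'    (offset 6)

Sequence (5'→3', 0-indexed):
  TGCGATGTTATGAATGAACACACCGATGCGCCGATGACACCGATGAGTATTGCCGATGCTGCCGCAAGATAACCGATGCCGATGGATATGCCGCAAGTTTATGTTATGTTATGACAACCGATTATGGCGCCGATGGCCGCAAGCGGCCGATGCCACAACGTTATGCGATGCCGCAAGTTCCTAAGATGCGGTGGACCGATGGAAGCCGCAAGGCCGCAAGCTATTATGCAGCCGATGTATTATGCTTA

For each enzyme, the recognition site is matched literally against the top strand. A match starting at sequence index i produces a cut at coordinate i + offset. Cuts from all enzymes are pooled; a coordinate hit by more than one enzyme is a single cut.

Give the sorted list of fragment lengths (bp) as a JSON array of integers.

[2,3,3,5,5,5,6,6,8,8,8,9,9,10,10,12,13,13,13,13,17,18,20,32]

Site scan:
  EstIII (TTATG, off=1): starts [7, 98, 103, 108, 121, 160, 223, 239, 245] → cuts [8, 99, 104, 109, 122, 161, 224, 240, 246]
  RvuI (GCCGCAAG, off=0): starts [60, 89, 135, 169, 204, 212] → cuts [60, 89, 135, 169, 204, 212]
  TgoII (CCGATG, off=6): starts [22, 30, 39, 52, 72, 78, 129, 146, 195, 231] → cuts [28, 36, 45, 58, 78, 84, 135, 152, 201, 237]

All cut coordinates (distinct, sorted): [8, 28, 36, 45, 58, 60, 78, 84, 89, 99, 104, 109, 122, 135, 152, 161, 169, 201, 204, 212, 224, 237, 240, 246]

Fragment lengths:
  8→28: 20 bp
  28→36: 8 bp
  36→45: 9 bp
  45→58: 13 bp
  58→60: 2 bp
  60→78: 18 bp
  78→84: 6 bp
  84→89: 5 bp
  89→99: 10 bp
  99→104: 5 bp
  104→109: 5 bp
  109→122: 13 bp
  122→135: 13 bp
  135→152: 17 bp
  152→161: 9 bp
  161→169: 8 bp
  169→201: 32 bp
  201→204: 3 bp
  204→212: 8 bp
  212→224: 12 bp
  224→237: 13 bp
  237→240: 3 bp
  240→246: 6 bp
  246→8 (wrap): 248-246+8 = 10 bp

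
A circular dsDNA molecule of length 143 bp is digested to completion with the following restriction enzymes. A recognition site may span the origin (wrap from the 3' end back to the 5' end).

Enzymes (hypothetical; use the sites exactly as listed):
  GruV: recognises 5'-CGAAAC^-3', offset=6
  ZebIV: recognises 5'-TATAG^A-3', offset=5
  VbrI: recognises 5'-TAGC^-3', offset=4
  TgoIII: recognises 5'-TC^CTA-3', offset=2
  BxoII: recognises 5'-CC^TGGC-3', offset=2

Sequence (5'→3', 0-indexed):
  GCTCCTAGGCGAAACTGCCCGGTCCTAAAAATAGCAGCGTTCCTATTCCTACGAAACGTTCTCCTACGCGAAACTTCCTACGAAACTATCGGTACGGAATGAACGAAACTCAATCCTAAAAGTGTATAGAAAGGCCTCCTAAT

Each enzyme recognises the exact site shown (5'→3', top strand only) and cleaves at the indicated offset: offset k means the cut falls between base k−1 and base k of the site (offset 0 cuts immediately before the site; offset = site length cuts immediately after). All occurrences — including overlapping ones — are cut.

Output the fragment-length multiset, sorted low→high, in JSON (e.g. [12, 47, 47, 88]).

[3,6,6,6,7,9,9,9,9,9,11,11,11,14,23]

Per-enzyme occurrences:
  GruV (CGAAAC, off=6): starts [9, 51, 68, 80, 103] → cuts [15, 57, 74, 86, 109]
  ZebIV (TATAGA, off=5): starts [124] → cuts [129]
  VbrI (TAGC, off=4): starts [31] → cuts [35]
  TgoIII (TCCTA, off=2): starts [2, 22, 40, 46, 61, 75, 113, 136] → cuts [4, 24, 42, 48, 63, 77, 115, 138]
  BxoII (CCTGGC, off=2): no sites

Pooled cuts: [4, 15, 24, 35, 42, 48, 57, 63, 74, 77, 86, 109, 115, 129, 138]

Fragments:
  4→15: 11 bp
  15→24: 9 bp
  24→35: 11 bp
  35→42: 7 bp
  42→48: 6 bp
  48→57: 9 bp
  57→63: 6 bp
  63→74: 11 bp
  74→77: 3 bp
  77→86: 9 bp
  86→109: 23 bp
  109→115: 6 bp
  115→129: 14 bp
  129→138: 9 bp
  138→4 (wrap): 143-138+4 = 9 bp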